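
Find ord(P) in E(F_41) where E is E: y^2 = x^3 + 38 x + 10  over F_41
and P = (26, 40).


Compute successive multiples of P until we hit O:
  1P = (26, 40)
  2P = (12, 12)
  3P = (7, 39)
  4P = (13, 6)
  5P = (20, 23)
  6P = (11, 23)
  7P = (0, 25)
  8P = (16, 32)
  ... (continuing to 41P)
  41P = O

ord(P) = 41


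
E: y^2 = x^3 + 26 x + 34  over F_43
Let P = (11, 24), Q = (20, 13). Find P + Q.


P != Q, so use the chord formula.
s = (y2 - y1) / (x2 - x1) = (32) / (9) mod 43 = 37
x3 = s^2 - x1 - x2 mod 43 = 37^2 - 11 - 20 = 5
y3 = s (x1 - x3) - y1 mod 43 = 37 * (11 - 5) - 24 = 26

P + Q = (5, 26)


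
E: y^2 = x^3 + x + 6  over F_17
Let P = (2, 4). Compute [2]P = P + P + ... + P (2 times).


k = 2 = 10_2 (binary, LSB first: 01)
Double-and-add from P = (2, 4):
  bit 0 = 0: acc unchanged = O
  bit 1 = 1: acc = O + (9, 8) = (9, 8)

2P = (9, 8)


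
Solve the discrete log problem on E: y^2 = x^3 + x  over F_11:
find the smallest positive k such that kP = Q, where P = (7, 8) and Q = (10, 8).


Enumerate multiples of P until we hit Q = (10, 8):
  1P = (7, 8)
  2P = (9, 1)
  3P = (10, 8)
Match found at i = 3.

k = 3


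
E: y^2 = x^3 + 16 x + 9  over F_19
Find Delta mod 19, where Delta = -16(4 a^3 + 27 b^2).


4 a^3 + 27 b^2 = 4*16^3 + 27*9^2 = 16384 + 2187 = 18571
Delta = -16 * (18571) = -297136
Delta mod 19 = 5

Delta = 5 (mod 19)


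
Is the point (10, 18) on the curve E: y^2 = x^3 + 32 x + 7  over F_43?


Check whether y^2 = x^3 + 32 x + 7 (mod 43) for (x, y) = (10, 18).
LHS: y^2 = 18^2 mod 43 = 23
RHS: x^3 + 32 x + 7 = 10^3 + 32*10 + 7 mod 43 = 37
LHS != RHS

No, not on the curve


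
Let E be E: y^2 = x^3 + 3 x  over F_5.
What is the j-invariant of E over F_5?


Delta = -16(4 a^3 + 27 b^2) mod 5 = 2
-1728 * (4 a)^3 = -1728 * (4*3)^3 mod 5 = 1
j = 1 * 2^(-1) mod 5 = 3

j = 3 (mod 5)


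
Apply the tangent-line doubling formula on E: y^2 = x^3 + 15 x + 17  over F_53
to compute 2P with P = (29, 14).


Doubling: s = (3 x1^2 + a) / (2 y1)
s = (3*29^2 + 15) / (2*14) mod 53 = 49
x3 = s^2 - 2 x1 mod 53 = 49^2 - 2*29 = 11
y3 = s (x1 - x3) - y1 mod 53 = 49 * (29 - 11) - 14 = 20

2P = (11, 20)


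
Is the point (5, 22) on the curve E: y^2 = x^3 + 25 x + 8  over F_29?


Check whether y^2 = x^3 + 25 x + 8 (mod 29) for (x, y) = (5, 22).
LHS: y^2 = 22^2 mod 29 = 20
RHS: x^3 + 25 x + 8 = 5^3 + 25*5 + 8 mod 29 = 26
LHS != RHS

No, not on the curve


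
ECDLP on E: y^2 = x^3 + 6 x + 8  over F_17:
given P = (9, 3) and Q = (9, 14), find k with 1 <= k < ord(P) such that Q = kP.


Enumerate multiples of P until we hit Q = (9, 14):
  1P = (9, 3)
  2P = (0, 5)
  3P = (7, 6)
  4P = (16, 16)
  5P = (1, 7)
  6P = (3, 11)
  7P = (3, 6)
  8P = (1, 10)
  9P = (16, 1)
  10P = (7, 11)
  11P = (0, 12)
  12P = (9, 14)
Match found at i = 12.

k = 12


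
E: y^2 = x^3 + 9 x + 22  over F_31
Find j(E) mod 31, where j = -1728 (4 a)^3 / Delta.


Delta = -16(4 a^3 + 27 b^2) mod 31 = 6
-1728 * (4 a)^3 = -1728 * (4*9)^3 mod 31 = 8
j = 8 * 6^(-1) mod 31 = 22

j = 22 (mod 31)


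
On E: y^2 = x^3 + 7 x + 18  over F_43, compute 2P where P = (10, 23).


Doubling: s = (3 x1^2 + a) / (2 y1)
s = (3*10^2 + 7) / (2*23) mod 43 = 2
x3 = s^2 - 2 x1 mod 43 = 2^2 - 2*10 = 27
y3 = s (x1 - x3) - y1 mod 43 = 2 * (10 - 27) - 23 = 29

2P = (27, 29)


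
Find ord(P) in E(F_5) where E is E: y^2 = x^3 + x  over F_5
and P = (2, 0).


Compute successive multiples of P until we hit O:
  1P = (2, 0)
  2P = O

ord(P) = 2


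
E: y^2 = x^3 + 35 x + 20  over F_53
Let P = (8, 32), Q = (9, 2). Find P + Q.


P != Q, so use the chord formula.
s = (y2 - y1) / (x2 - x1) = (23) / (1) mod 53 = 23
x3 = s^2 - x1 - x2 mod 53 = 23^2 - 8 - 9 = 35
y3 = s (x1 - x3) - y1 mod 53 = 23 * (8 - 35) - 32 = 36

P + Q = (35, 36)


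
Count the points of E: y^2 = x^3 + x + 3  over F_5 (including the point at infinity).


For each x in F_5, count y with y^2 = x^3 + 1 x + 3 mod 5:
  x = 1: RHS = 0, y in [0]  -> 1 point(s)
  x = 4: RHS = 1, y in [1, 4]  -> 2 point(s)
Affine points: 3. Add the point at infinity: total = 4.

#E(F_5) = 4


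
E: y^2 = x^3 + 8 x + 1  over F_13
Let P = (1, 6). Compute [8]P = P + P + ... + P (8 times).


k = 8 = 1000_2 (binary, LSB first: 0001)
Double-and-add from P = (1, 6):
  bit 0 = 0: acc unchanged = O
  bit 1 = 0: acc unchanged = O
  bit 2 = 0: acc unchanged = O
  bit 3 = 1: acc = O + (3, 0) = (3, 0)

8P = (3, 0)


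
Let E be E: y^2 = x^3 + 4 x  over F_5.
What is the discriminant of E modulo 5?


4 a^3 + 27 b^2 = 4*4^3 + 27*0^2 = 256 + 0 = 256
Delta = -16 * (256) = -4096
Delta mod 5 = 4

Delta = 4 (mod 5)


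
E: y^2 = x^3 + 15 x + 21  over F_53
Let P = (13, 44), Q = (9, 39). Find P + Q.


P != Q, so use the chord formula.
s = (y2 - y1) / (x2 - x1) = (48) / (49) mod 53 = 41
x3 = s^2 - x1 - x2 mod 53 = 41^2 - 13 - 9 = 16
y3 = s (x1 - x3) - y1 mod 53 = 41 * (13 - 16) - 44 = 45

P + Q = (16, 45)


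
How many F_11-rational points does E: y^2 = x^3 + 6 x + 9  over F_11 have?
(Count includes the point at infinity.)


For each x in F_11, count y with y^2 = x^3 + 6 x + 9 mod 11:
  x = 0: RHS = 9, y in [3, 8]  -> 2 point(s)
  x = 1: RHS = 5, y in [4, 7]  -> 2 point(s)
  x = 4: RHS = 9, y in [3, 8]  -> 2 point(s)
  x = 7: RHS = 9, y in [3, 8]  -> 2 point(s)
  x = 9: RHS = 0, y in [0]  -> 1 point(s)
Affine points: 9. Add the point at infinity: total = 10.

#E(F_11) = 10


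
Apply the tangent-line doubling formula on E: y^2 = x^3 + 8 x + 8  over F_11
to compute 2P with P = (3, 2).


Doubling: s = (3 x1^2 + a) / (2 y1)
s = (3*3^2 + 8) / (2*2) mod 11 = 6
x3 = s^2 - 2 x1 mod 11 = 6^2 - 2*3 = 8
y3 = s (x1 - x3) - y1 mod 11 = 6 * (3 - 8) - 2 = 1

2P = (8, 1)


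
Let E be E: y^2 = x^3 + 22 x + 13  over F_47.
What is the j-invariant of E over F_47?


Delta = -16(4 a^3 + 27 b^2) mod 47 = 11
-1728 * (4 a)^3 = -1728 * (4*22)^3 mod 47 = 21
j = 21 * 11^(-1) mod 47 = 19

j = 19 (mod 47)


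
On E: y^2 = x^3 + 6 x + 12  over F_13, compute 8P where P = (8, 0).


k = 8 = 1000_2 (binary, LSB first: 0001)
Double-and-add from P = (8, 0):
  bit 0 = 0: acc unchanged = O
  bit 1 = 0: acc unchanged = O
  bit 2 = 0: acc unchanged = O
  bit 3 = 1: acc = O + O = O

8P = O


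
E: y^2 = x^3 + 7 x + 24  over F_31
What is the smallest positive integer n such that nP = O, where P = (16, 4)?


Compute successive multiples of P until we hit O:
  1P = (16, 4)
  2P = (30, 27)
  3P = (10, 28)
  4P = (21, 16)
  5P = (1, 1)
  6P = (19, 14)
  7P = (14, 13)
  8P = (29, 8)
  ... (continuing to 41P)
  41P = O

ord(P) = 41


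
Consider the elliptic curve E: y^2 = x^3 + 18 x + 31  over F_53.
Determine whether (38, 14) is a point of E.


Check whether y^2 = x^3 + 18 x + 31 (mod 53) for (x, y) = (38, 14).
LHS: y^2 = 14^2 mod 53 = 37
RHS: x^3 + 18 x + 31 = 38^3 + 18*38 + 31 mod 53 = 43
LHS != RHS

No, not on the curve


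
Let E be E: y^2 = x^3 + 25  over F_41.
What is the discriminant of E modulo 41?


4 a^3 + 27 b^2 = 4*0^3 + 27*25^2 = 0 + 16875 = 16875
Delta = -16 * (16875) = -270000
Delta mod 41 = 26

Delta = 26 (mod 41)


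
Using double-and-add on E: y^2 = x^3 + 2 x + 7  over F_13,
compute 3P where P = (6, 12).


k = 3 = 11_2 (binary, LSB first: 11)
Double-and-add from P = (6, 12):
  bit 0 = 1: acc = O + (6, 12) = (6, 12)
  bit 1 = 1: acc = (6, 12) + (10, 0) = (6, 1)

3P = (6, 1)


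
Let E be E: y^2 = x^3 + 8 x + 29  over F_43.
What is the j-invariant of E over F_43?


Delta = -16(4 a^3 + 27 b^2) mod 43 = 36
-1728 * (4 a)^3 = -1728 * (4*8)^3 mod 43 = 27
j = 27 * 36^(-1) mod 43 = 33

j = 33 (mod 43)


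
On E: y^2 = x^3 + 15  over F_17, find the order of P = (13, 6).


Compute successive multiples of P until we hit O:
  1P = (13, 6)
  2P = (7, 1)
  3P = (1, 4)
  4P = (12, 14)
  5P = (5, 15)
  6P = (0, 7)
  7P = (3, 5)
  8P = (9, 8)
  ... (continuing to 18P)
  18P = O

ord(P) = 18


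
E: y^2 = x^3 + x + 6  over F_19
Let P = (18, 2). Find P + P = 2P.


Doubling: s = (3 x1^2 + a) / (2 y1)
s = (3*18^2 + 1) / (2*2) mod 19 = 1
x3 = s^2 - 2 x1 mod 19 = 1^2 - 2*18 = 3
y3 = s (x1 - x3) - y1 mod 19 = 1 * (18 - 3) - 2 = 13

2P = (3, 13)


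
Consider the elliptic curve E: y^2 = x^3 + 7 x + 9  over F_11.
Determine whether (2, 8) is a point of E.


Check whether y^2 = x^3 + 7 x + 9 (mod 11) for (x, y) = (2, 8).
LHS: y^2 = 8^2 mod 11 = 9
RHS: x^3 + 7 x + 9 = 2^3 + 7*2 + 9 mod 11 = 9
LHS = RHS

Yes, on the curve


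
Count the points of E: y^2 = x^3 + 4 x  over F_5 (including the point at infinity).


For each x in F_5, count y with y^2 = x^3 + 4 x + 0 mod 5:
  x = 0: RHS = 0, y in [0]  -> 1 point(s)
  x = 1: RHS = 0, y in [0]  -> 1 point(s)
  x = 2: RHS = 1, y in [1, 4]  -> 2 point(s)
  x = 3: RHS = 4, y in [2, 3]  -> 2 point(s)
  x = 4: RHS = 0, y in [0]  -> 1 point(s)
Affine points: 7. Add the point at infinity: total = 8.

#E(F_5) = 8


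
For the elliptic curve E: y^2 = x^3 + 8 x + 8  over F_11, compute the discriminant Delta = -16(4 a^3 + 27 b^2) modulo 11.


4 a^3 + 27 b^2 = 4*8^3 + 27*8^2 = 2048 + 1728 = 3776
Delta = -16 * (3776) = -60416
Delta mod 11 = 7

Delta = 7 (mod 11)


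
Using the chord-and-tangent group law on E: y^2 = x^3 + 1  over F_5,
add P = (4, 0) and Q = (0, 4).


P != Q, so use the chord formula.
s = (y2 - y1) / (x2 - x1) = (4) / (1) mod 5 = 4
x3 = s^2 - x1 - x2 mod 5 = 4^2 - 4 - 0 = 2
y3 = s (x1 - x3) - y1 mod 5 = 4 * (4 - 2) - 0 = 3

P + Q = (2, 3)


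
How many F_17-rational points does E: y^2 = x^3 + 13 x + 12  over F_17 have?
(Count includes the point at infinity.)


For each x in F_17, count y with y^2 = x^3 + 13 x + 12 mod 17:
  x = 1: RHS = 9, y in [3, 14]  -> 2 point(s)
  x = 4: RHS = 9, y in [3, 14]  -> 2 point(s)
  x = 5: RHS = 15, y in [7, 10]  -> 2 point(s)
  x = 6: RHS = 0, y in [0]  -> 1 point(s)
  x = 7: RHS = 4, y in [2, 15]  -> 2 point(s)
  x = 8: RHS = 16, y in [4, 13]  -> 2 point(s)
  x = 9: RHS = 8, y in [5, 12]  -> 2 point(s)
  x = 12: RHS = 9, y in [3, 14]  -> 2 point(s)
  x = 13: RHS = 15, y in [7, 10]  -> 2 point(s)
  x = 16: RHS = 15, y in [7, 10]  -> 2 point(s)
Affine points: 19. Add the point at infinity: total = 20.

#E(F_17) = 20


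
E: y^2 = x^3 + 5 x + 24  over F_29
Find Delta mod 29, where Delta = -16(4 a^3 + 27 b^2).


4 a^3 + 27 b^2 = 4*5^3 + 27*24^2 = 500 + 15552 = 16052
Delta = -16 * (16052) = -256832
Delta mod 29 = 21

Delta = 21 (mod 29)


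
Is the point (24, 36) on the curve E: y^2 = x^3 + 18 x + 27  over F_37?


Check whether y^2 = x^3 + 18 x + 27 (mod 37) for (x, y) = (24, 36).
LHS: y^2 = 36^2 mod 37 = 1
RHS: x^3 + 18 x + 27 = 24^3 + 18*24 + 27 mod 37 = 1
LHS = RHS

Yes, on the curve


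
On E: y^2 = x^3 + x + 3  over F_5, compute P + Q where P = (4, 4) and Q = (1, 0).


P != Q, so use the chord formula.
s = (y2 - y1) / (x2 - x1) = (1) / (2) mod 5 = 3
x3 = s^2 - x1 - x2 mod 5 = 3^2 - 4 - 1 = 4
y3 = s (x1 - x3) - y1 mod 5 = 3 * (4 - 4) - 4 = 1

P + Q = (4, 1)


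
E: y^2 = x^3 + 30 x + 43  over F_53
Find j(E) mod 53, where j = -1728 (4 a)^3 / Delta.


Delta = -16(4 a^3 + 27 b^2) mod 53 = 7
-1728 * (4 a)^3 = -1728 * (4*30)^3 mod 53 = 13
j = 13 * 7^(-1) mod 53 = 17

j = 17 (mod 53)


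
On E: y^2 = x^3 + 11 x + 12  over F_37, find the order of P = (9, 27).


Compute successive multiples of P until we hit O:
  1P = (9, 27)
  2P = (26, 15)
  3P = (29, 35)
  4P = (11, 24)
  5P = (10, 30)
  6P = (27, 30)
  7P = (0, 30)
  8P = (24, 15)
  ... (continuing to 18P)
  18P = O

ord(P) = 18


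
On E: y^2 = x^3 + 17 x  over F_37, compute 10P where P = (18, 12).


k = 10 = 1010_2 (binary, LSB first: 0101)
Double-and-add from P = (18, 12):
  bit 0 = 0: acc unchanged = O
  bit 1 = 1: acc = O + (4, 13) = (4, 13)
  bit 2 = 0: acc unchanged = (4, 13)
  bit 3 = 1: acc = (4, 13) + (34, 12) = (33, 4)

10P = (33, 4)


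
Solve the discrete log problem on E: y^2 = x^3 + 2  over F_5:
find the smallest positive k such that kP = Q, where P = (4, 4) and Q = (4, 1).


Enumerate multiples of P until we hit Q = (4, 1):
  1P = (4, 4)
  2P = (3, 2)
  3P = (2, 0)
  4P = (3, 3)
  5P = (4, 1)
Match found at i = 5.

k = 5


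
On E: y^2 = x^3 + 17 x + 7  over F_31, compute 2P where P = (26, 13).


Doubling: s = (3 x1^2 + a) / (2 y1)
s = (3*26^2 + 17) / (2*13) mod 31 = 25
x3 = s^2 - 2 x1 mod 31 = 25^2 - 2*26 = 15
y3 = s (x1 - x3) - y1 mod 31 = 25 * (26 - 15) - 13 = 14

2P = (15, 14)


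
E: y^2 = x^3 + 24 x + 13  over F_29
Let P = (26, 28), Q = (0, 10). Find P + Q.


P != Q, so use the chord formula.
s = (y2 - y1) / (x2 - x1) = (11) / (3) mod 29 = 23
x3 = s^2 - x1 - x2 mod 29 = 23^2 - 26 - 0 = 10
y3 = s (x1 - x3) - y1 mod 29 = 23 * (26 - 10) - 28 = 21

P + Q = (10, 21)


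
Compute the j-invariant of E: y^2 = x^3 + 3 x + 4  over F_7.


Delta = -16(4 a^3 + 27 b^2) mod 7 = 5
-1728 * (4 a)^3 = -1728 * (4*3)^3 mod 7 = 6
j = 6 * 5^(-1) mod 7 = 4

j = 4 (mod 7)


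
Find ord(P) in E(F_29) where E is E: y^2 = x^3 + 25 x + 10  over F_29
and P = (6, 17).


Compute successive multiples of P until we hit O:
  1P = (6, 17)
  2P = (10, 10)
  3P = (7, 21)
  4P = (3, 24)
  5P = (19, 23)
  6P = (20, 10)
  7P = (25, 7)
  8P = (28, 19)
  ... (continuing to 34P)
  34P = O

ord(P) = 34


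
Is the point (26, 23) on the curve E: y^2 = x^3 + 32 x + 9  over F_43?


Check whether y^2 = x^3 + 32 x + 9 (mod 43) for (x, y) = (26, 23).
LHS: y^2 = 23^2 mod 43 = 13
RHS: x^3 + 32 x + 9 = 26^3 + 32*26 + 9 mod 43 = 13
LHS = RHS

Yes, on the curve


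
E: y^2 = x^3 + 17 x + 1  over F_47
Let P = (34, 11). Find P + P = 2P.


Doubling: s = (3 x1^2 + a) / (2 y1)
s = (3*34^2 + 17) / (2*11) mod 47 = 11
x3 = s^2 - 2 x1 mod 47 = 11^2 - 2*34 = 6
y3 = s (x1 - x3) - y1 mod 47 = 11 * (34 - 6) - 11 = 15

2P = (6, 15)


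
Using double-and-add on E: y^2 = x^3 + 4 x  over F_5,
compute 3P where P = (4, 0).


k = 3 = 11_2 (binary, LSB first: 11)
Double-and-add from P = (4, 0):
  bit 0 = 1: acc = O + (4, 0) = (4, 0)
  bit 1 = 1: acc = (4, 0) + O = (4, 0)

3P = (4, 0)


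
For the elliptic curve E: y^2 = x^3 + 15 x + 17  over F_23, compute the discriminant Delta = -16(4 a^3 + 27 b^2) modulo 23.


4 a^3 + 27 b^2 = 4*15^3 + 27*17^2 = 13500 + 7803 = 21303
Delta = -16 * (21303) = -340848
Delta mod 23 = 12

Delta = 12 (mod 23)


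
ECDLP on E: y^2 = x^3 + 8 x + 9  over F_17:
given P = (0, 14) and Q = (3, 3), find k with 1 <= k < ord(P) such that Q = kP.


Enumerate multiples of P until we hit Q = (3, 3):
  1P = (0, 14)
  2P = (15, 6)
  3P = (1, 16)
  4P = (3, 14)
  5P = (14, 3)
  6P = (7, 0)
  7P = (14, 14)
  8P = (3, 3)
Match found at i = 8.

k = 8


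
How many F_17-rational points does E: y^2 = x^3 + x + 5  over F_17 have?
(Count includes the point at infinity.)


For each x in F_17, count y with y^2 = x^3 + 1 x + 5 mod 17:
  x = 2: RHS = 15, y in [7, 10]  -> 2 point(s)
  x = 3: RHS = 1, y in [1, 16]  -> 2 point(s)
  x = 5: RHS = 16, y in [4, 13]  -> 2 point(s)
  x = 7: RHS = 15, y in [7, 10]  -> 2 point(s)
  x = 8: RHS = 15, y in [7, 10]  -> 2 point(s)
  x = 11: RHS = 4, y in [2, 15]  -> 2 point(s)
  x = 14: RHS = 9, y in [3, 14]  -> 2 point(s)
Affine points: 14. Add the point at infinity: total = 15.

#E(F_17) = 15


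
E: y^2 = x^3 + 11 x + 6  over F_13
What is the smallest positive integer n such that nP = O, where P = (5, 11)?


Compute successive multiples of P until we hit O:
  1P = (5, 11)
  2P = (7, 6)
  3P = (4, 6)
  4P = (3, 12)
  5P = (2, 7)
  6P = (2, 6)
  7P = (3, 1)
  8P = (4, 7)
  ... (continuing to 11P)
  11P = O

ord(P) = 11


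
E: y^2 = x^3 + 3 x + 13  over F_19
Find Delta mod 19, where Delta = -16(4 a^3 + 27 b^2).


4 a^3 + 27 b^2 = 4*3^3 + 27*13^2 = 108 + 4563 = 4671
Delta = -16 * (4671) = -74736
Delta mod 19 = 10

Delta = 10 (mod 19)


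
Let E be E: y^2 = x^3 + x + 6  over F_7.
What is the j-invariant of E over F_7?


Delta = -16(4 a^3 + 27 b^2) mod 7 = 1
-1728 * (4 a)^3 = -1728 * (4*1)^3 mod 7 = 1
j = 1 * 1^(-1) mod 7 = 1

j = 1 (mod 7)


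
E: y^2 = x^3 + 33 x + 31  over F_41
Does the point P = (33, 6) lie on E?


Check whether y^2 = x^3 + 33 x + 31 (mod 41) for (x, y) = (33, 6).
LHS: y^2 = 6^2 mod 41 = 36
RHS: x^3 + 33 x + 31 = 33^3 + 33*33 + 31 mod 41 = 34
LHS != RHS

No, not on the curve


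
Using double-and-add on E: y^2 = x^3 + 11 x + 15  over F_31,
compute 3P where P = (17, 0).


k = 3 = 11_2 (binary, LSB first: 11)
Double-and-add from P = (17, 0):
  bit 0 = 1: acc = O + (17, 0) = (17, 0)
  bit 1 = 1: acc = (17, 0) + O = (17, 0)

3P = (17, 0)


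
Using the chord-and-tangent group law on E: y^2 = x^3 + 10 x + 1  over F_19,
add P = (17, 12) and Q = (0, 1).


P != Q, so use the chord formula.
s = (y2 - y1) / (x2 - x1) = (8) / (2) mod 19 = 4
x3 = s^2 - x1 - x2 mod 19 = 4^2 - 17 - 0 = 18
y3 = s (x1 - x3) - y1 mod 19 = 4 * (17 - 18) - 12 = 3

P + Q = (18, 3)


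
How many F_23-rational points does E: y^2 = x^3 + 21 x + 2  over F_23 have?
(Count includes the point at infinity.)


For each x in F_23, count y with y^2 = x^3 + 21 x + 2 mod 23:
  x = 0: RHS = 2, y in [5, 18]  -> 2 point(s)
  x = 1: RHS = 1, y in [1, 22]  -> 2 point(s)
  x = 2: RHS = 6, y in [11, 12]  -> 2 point(s)
  x = 3: RHS = 0, y in [0]  -> 1 point(s)
  x = 4: RHS = 12, y in [9, 14]  -> 2 point(s)
  x = 5: RHS = 2, y in [5, 18]  -> 2 point(s)
  x = 7: RHS = 9, y in [3, 20]  -> 2 point(s)
  x = 9: RHS = 0, y in [0]  -> 1 point(s)
  x = 10: RHS = 16, y in [4, 19]  -> 2 point(s)
  x = 11: RHS = 0, y in [0]  -> 1 point(s)
  x = 12: RHS = 4, y in [2, 21]  -> 2 point(s)
  x = 14: RHS = 4, y in [2, 21]  -> 2 point(s)
  x = 15: RHS = 12, y in [9, 14]  -> 2 point(s)
  x = 16: RHS = 18, y in [8, 15]  -> 2 point(s)
  x = 18: RHS = 2, y in [5, 18]  -> 2 point(s)
  x = 20: RHS = 4, y in [2, 21]  -> 2 point(s)
  x = 22: RHS = 3, y in [7, 16]  -> 2 point(s)
Affine points: 31. Add the point at infinity: total = 32.

#E(F_23) = 32


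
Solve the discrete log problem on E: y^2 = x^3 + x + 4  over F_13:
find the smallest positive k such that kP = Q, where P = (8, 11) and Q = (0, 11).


Enumerate multiples of P until we hit Q = (0, 11):
  1P = (8, 11)
  2P = (7, 9)
  3P = (2, 1)
  4P = (0, 11)
Match found at i = 4.

k = 4


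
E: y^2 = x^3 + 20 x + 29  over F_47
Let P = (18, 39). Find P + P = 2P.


Doubling: s = (3 x1^2 + a) / (2 y1)
s = (3*18^2 + 20) / (2*39) mod 47 = 32
x3 = s^2 - 2 x1 mod 47 = 32^2 - 2*18 = 1
y3 = s (x1 - x3) - y1 mod 47 = 32 * (18 - 1) - 39 = 35

2P = (1, 35)


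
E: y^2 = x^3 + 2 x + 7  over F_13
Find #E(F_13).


For each x in F_13, count y with y^2 = x^3 + 2 x + 7 mod 13:
  x = 1: RHS = 10, y in [6, 7]  -> 2 point(s)
  x = 3: RHS = 1, y in [1, 12]  -> 2 point(s)
  x = 4: RHS = 1, y in [1, 12]  -> 2 point(s)
  x = 5: RHS = 12, y in [5, 8]  -> 2 point(s)
  x = 6: RHS = 1, y in [1, 12]  -> 2 point(s)
  x = 7: RHS = 0, y in [0]  -> 1 point(s)
  x = 9: RHS = 0, y in [0]  -> 1 point(s)
  x = 10: RHS = 0, y in [0]  -> 1 point(s)
  x = 12: RHS = 4, y in [2, 11]  -> 2 point(s)
Affine points: 15. Add the point at infinity: total = 16.

#E(F_13) = 16


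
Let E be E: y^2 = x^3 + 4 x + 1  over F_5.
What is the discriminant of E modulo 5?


4 a^3 + 27 b^2 = 4*4^3 + 27*1^2 = 256 + 27 = 283
Delta = -16 * (283) = -4528
Delta mod 5 = 2

Delta = 2 (mod 5)


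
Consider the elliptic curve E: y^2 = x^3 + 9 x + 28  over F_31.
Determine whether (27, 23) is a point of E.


Check whether y^2 = x^3 + 9 x + 28 (mod 31) for (x, y) = (27, 23).
LHS: y^2 = 23^2 mod 31 = 2
RHS: x^3 + 9 x + 28 = 27^3 + 9*27 + 28 mod 31 = 21
LHS != RHS

No, not on the curve


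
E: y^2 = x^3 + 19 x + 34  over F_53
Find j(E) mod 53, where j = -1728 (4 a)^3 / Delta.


Delta = -16(4 a^3 + 27 b^2) mod 53 = 50
-1728 * (4 a)^3 = -1728 * (4*19)^3 mod 53 = 47
j = 47 * 50^(-1) mod 53 = 2

j = 2 (mod 53)


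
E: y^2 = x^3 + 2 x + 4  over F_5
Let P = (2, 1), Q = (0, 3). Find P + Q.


P != Q, so use the chord formula.
s = (y2 - y1) / (x2 - x1) = (2) / (3) mod 5 = 4
x3 = s^2 - x1 - x2 mod 5 = 4^2 - 2 - 0 = 4
y3 = s (x1 - x3) - y1 mod 5 = 4 * (2 - 4) - 1 = 1

P + Q = (4, 1)


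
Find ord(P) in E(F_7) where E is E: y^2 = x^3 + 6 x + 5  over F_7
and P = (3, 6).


Compute successive multiples of P until we hit O:
  1P = (3, 6)
  2P = (2, 2)
  3P = (4, 4)
  4P = (4, 3)
  5P = (2, 5)
  6P = (3, 1)
  7P = O

ord(P) = 7


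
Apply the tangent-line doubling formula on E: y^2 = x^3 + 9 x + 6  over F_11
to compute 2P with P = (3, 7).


Doubling: s = (3 x1^2 + a) / (2 y1)
s = (3*3^2 + 9) / (2*7) mod 11 = 1
x3 = s^2 - 2 x1 mod 11 = 1^2 - 2*3 = 6
y3 = s (x1 - x3) - y1 mod 11 = 1 * (3 - 6) - 7 = 1

2P = (6, 1)


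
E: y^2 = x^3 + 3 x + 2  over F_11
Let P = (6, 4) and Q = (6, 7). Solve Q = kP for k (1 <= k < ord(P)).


Enumerate multiples of P until we hit Q = (6, 7):
  1P = (6, 4)
  2P = (4, 10)
  3P = (10, 8)
  4P = (7, 6)
  5P = (2, 4)
  6P = (3, 7)
  7P = (3, 4)
  8P = (2, 7)
  9P = (7, 5)
  10P = (10, 3)
  11P = (4, 1)
  12P = (6, 7)
Match found at i = 12.

k = 12


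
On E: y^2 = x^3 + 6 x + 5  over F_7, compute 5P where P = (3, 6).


k = 5 = 101_2 (binary, LSB first: 101)
Double-and-add from P = (3, 6):
  bit 0 = 1: acc = O + (3, 6) = (3, 6)
  bit 1 = 0: acc unchanged = (3, 6)
  bit 2 = 1: acc = (3, 6) + (4, 3) = (2, 5)

5P = (2, 5)


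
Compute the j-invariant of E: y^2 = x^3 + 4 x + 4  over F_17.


Delta = -16(4 a^3 + 27 b^2) mod 17 = 8
-1728 * (4 a)^3 = -1728 * (4*4)^3 mod 17 = 11
j = 11 * 8^(-1) mod 17 = 12

j = 12 (mod 17)


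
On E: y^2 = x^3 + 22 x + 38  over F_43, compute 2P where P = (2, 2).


Doubling: s = (3 x1^2 + a) / (2 y1)
s = (3*2^2 + 22) / (2*2) mod 43 = 30
x3 = s^2 - 2 x1 mod 43 = 30^2 - 2*2 = 36
y3 = s (x1 - x3) - y1 mod 43 = 30 * (2 - 36) - 2 = 10

2P = (36, 10)


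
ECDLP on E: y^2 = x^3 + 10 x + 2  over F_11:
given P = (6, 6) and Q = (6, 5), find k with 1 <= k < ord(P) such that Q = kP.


Enumerate multiples of P until we hit Q = (6, 5):
  1P = (6, 6)
  2P = (8, 0)
  3P = (6, 5)
Match found at i = 3.

k = 3


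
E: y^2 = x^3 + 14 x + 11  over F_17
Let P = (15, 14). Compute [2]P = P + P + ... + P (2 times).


k = 2 = 10_2 (binary, LSB first: 01)
Double-and-add from P = (15, 14):
  bit 0 = 0: acc unchanged = O
  bit 1 = 1: acc = O + (2, 9) = (2, 9)

2P = (2, 9)


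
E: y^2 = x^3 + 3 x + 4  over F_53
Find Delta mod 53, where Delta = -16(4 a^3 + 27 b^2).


4 a^3 + 27 b^2 = 4*3^3 + 27*4^2 = 108 + 432 = 540
Delta = -16 * (540) = -8640
Delta mod 53 = 52

Delta = 52 (mod 53)


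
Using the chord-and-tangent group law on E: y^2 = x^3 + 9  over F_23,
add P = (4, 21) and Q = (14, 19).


P != Q, so use the chord formula.
s = (y2 - y1) / (x2 - x1) = (21) / (10) mod 23 = 9
x3 = s^2 - x1 - x2 mod 23 = 9^2 - 4 - 14 = 17
y3 = s (x1 - x3) - y1 mod 23 = 9 * (4 - 17) - 21 = 0

P + Q = (17, 0)


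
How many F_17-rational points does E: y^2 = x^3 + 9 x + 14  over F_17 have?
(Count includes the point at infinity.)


For each x in F_17, count y with y^2 = x^3 + 9 x + 14 mod 17:
  x = 3: RHS = 0, y in [0]  -> 1 point(s)
  x = 9: RHS = 8, y in [5, 12]  -> 2 point(s)
  x = 10: RHS = 16, y in [4, 13]  -> 2 point(s)
  x = 11: RHS = 16, y in [4, 13]  -> 2 point(s)
  x = 13: RHS = 16, y in [4, 13]  -> 2 point(s)
  x = 16: RHS = 4, y in [2, 15]  -> 2 point(s)
Affine points: 11. Add the point at infinity: total = 12.

#E(F_17) = 12


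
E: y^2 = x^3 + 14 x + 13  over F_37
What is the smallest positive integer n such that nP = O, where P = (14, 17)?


Compute successive multiples of P until we hit O:
  1P = (14, 17)
  2P = (16, 2)
  3P = (17, 24)
  4P = (32, 15)
  5P = (7, 11)
  6P = (19, 21)
  7P = (15, 34)
  8P = (1, 19)
  ... (continuing to 31P)
  31P = O

ord(P) = 31


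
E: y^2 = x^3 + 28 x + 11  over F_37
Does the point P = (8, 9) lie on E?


Check whether y^2 = x^3 + 28 x + 11 (mod 37) for (x, y) = (8, 9).
LHS: y^2 = 9^2 mod 37 = 7
RHS: x^3 + 28 x + 11 = 8^3 + 28*8 + 11 mod 37 = 7
LHS = RHS

Yes, on the curve


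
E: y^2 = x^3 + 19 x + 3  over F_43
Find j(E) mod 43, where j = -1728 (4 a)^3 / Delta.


Delta = -16(4 a^3 + 27 b^2) mod 43 = 36
-1728 * (4 a)^3 = -1728 * (4*19)^3 mod 43 = 2
j = 2 * 36^(-1) mod 43 = 12

j = 12 (mod 43)


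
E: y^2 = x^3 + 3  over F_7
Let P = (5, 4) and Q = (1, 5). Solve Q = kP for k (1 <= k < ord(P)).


Enumerate multiples of P until we hit Q = (1, 5):
  1P = (5, 4)
  2P = (1, 2)
  3P = (3, 4)
  4P = (6, 3)
  5P = (4, 2)
  6P = (2, 2)
  7P = (2, 5)
  8P = (4, 5)
  9P = (6, 4)
  10P = (3, 3)
  11P = (1, 5)
Match found at i = 11.

k = 11


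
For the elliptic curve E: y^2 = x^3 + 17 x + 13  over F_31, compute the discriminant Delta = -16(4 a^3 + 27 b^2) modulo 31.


4 a^3 + 27 b^2 = 4*17^3 + 27*13^2 = 19652 + 4563 = 24215
Delta = -16 * (24215) = -387440
Delta mod 31 = 29

Delta = 29 (mod 31)


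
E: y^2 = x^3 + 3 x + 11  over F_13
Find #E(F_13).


For each x in F_13, count y with y^2 = x^3 + 3 x + 11 mod 13:
  x = 2: RHS = 12, y in [5, 8]  -> 2 point(s)
  x = 4: RHS = 9, y in [3, 10]  -> 2 point(s)
  x = 8: RHS = 1, y in [1, 12]  -> 2 point(s)
  x = 9: RHS = 0, y in [0]  -> 1 point(s)
  x = 10: RHS = 1, y in [1, 12]  -> 2 point(s)
  x = 11: RHS = 10, y in [6, 7]  -> 2 point(s)
Affine points: 11. Add the point at infinity: total = 12.

#E(F_13) = 12


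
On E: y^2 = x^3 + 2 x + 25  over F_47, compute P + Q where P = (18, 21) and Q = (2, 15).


P != Q, so use the chord formula.
s = (y2 - y1) / (x2 - x1) = (41) / (31) mod 47 = 18
x3 = s^2 - x1 - x2 mod 47 = 18^2 - 18 - 2 = 22
y3 = s (x1 - x3) - y1 mod 47 = 18 * (18 - 22) - 21 = 1

P + Q = (22, 1)


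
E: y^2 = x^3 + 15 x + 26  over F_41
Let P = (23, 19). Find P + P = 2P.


Doubling: s = (3 x1^2 + a) / (2 y1)
s = (3*23^2 + 15) / (2*19) mod 41 = 40
x3 = s^2 - 2 x1 mod 41 = 40^2 - 2*23 = 37
y3 = s (x1 - x3) - y1 mod 41 = 40 * (23 - 37) - 19 = 36

2P = (37, 36)


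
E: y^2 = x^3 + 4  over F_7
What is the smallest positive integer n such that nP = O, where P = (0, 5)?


Compute successive multiples of P until we hit O:
  1P = (0, 5)
  2P = (0, 2)
  3P = O

ord(P) = 3


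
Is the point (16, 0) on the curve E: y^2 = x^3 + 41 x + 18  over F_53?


Check whether y^2 = x^3 + 41 x + 18 (mod 53) for (x, y) = (16, 0).
LHS: y^2 = 0^2 mod 53 = 0
RHS: x^3 + 41 x + 18 = 16^3 + 41*16 + 18 mod 53 = 0
LHS = RHS

Yes, on the curve


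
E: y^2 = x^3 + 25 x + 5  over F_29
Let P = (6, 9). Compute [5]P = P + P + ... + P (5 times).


k = 5 = 101_2 (binary, LSB first: 101)
Double-and-add from P = (6, 9):
  bit 0 = 1: acc = O + (6, 9) = (6, 9)
  bit 1 = 0: acc unchanged = (6, 9)
  bit 2 = 1: acc = (6, 9) + (3, 7) = (14, 5)

5P = (14, 5)


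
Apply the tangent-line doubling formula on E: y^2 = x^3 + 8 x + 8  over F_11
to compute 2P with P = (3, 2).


Doubling: s = (3 x1^2 + a) / (2 y1)
s = (3*3^2 + 8) / (2*2) mod 11 = 6
x3 = s^2 - 2 x1 mod 11 = 6^2 - 2*3 = 8
y3 = s (x1 - x3) - y1 mod 11 = 6 * (3 - 8) - 2 = 1

2P = (8, 1)


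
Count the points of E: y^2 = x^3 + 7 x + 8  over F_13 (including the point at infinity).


For each x in F_13, count y with y^2 = x^3 + 7 x + 8 mod 13:
  x = 1: RHS = 3, y in [4, 9]  -> 2 point(s)
  x = 2: RHS = 4, y in [2, 11]  -> 2 point(s)
  x = 3: RHS = 4, y in [2, 11]  -> 2 point(s)
  x = 4: RHS = 9, y in [3, 10]  -> 2 point(s)
  x = 5: RHS = 12, y in [5, 8]  -> 2 point(s)
  x = 7: RHS = 10, y in [6, 7]  -> 2 point(s)
  x = 8: RHS = 4, y in [2, 11]  -> 2 point(s)
  x = 10: RHS = 12, y in [5, 8]  -> 2 point(s)
  x = 11: RHS = 12, y in [5, 8]  -> 2 point(s)
  x = 12: RHS = 0, y in [0]  -> 1 point(s)
Affine points: 19. Add the point at infinity: total = 20.

#E(F_13) = 20


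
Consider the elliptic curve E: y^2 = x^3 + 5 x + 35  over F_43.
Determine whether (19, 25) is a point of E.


Check whether y^2 = x^3 + 5 x + 35 (mod 43) for (x, y) = (19, 25).
LHS: y^2 = 25^2 mod 43 = 23
RHS: x^3 + 5 x + 35 = 19^3 + 5*19 + 35 mod 43 = 23
LHS = RHS

Yes, on the curve


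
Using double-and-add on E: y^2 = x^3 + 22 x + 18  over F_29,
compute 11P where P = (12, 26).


k = 11 = 1011_2 (binary, LSB first: 1101)
Double-and-add from P = (12, 26):
  bit 0 = 1: acc = O + (12, 26) = (12, 26)
  bit 1 = 1: acc = (12, 26) + (11, 24) = (10, 7)
  bit 2 = 0: acc unchanged = (10, 7)
  bit 3 = 1: acc = (10, 7) + (3, 13) = (12, 3)

11P = (12, 3)


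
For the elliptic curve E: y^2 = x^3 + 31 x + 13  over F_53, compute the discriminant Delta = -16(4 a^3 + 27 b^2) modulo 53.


4 a^3 + 27 b^2 = 4*31^3 + 27*13^2 = 119164 + 4563 = 123727
Delta = -16 * (123727) = -1979632
Delta mod 53 = 24

Delta = 24 (mod 53)


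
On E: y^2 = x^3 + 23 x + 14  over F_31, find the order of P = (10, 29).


Compute successive multiples of P until we hit O:
  1P = (10, 29)
  2P = (8, 11)
  3P = (1, 21)
  4P = (25, 30)
  5P = (0, 13)
  6P = (0, 18)
  7P = (25, 1)
  8P = (1, 10)
  ... (continuing to 11P)
  11P = O

ord(P) = 11


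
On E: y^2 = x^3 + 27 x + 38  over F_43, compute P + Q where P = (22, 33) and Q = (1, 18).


P != Q, so use the chord formula.
s = (y2 - y1) / (x2 - x1) = (28) / (22) mod 43 = 13
x3 = s^2 - x1 - x2 mod 43 = 13^2 - 22 - 1 = 17
y3 = s (x1 - x3) - y1 mod 43 = 13 * (22 - 17) - 33 = 32

P + Q = (17, 32)


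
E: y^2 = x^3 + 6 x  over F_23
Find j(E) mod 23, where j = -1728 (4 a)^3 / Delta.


Delta = -16(4 a^3 + 27 b^2) mod 23 = 22
-1728 * (4 a)^3 = -1728 * (4*6)^3 mod 23 = 20
j = 20 * 22^(-1) mod 23 = 3

j = 3 (mod 23)


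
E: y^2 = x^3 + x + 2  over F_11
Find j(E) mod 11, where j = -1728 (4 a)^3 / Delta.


Delta = -16(4 a^3 + 27 b^2) mod 11 = 1
-1728 * (4 a)^3 = -1728 * (4*1)^3 mod 11 = 2
j = 2 * 1^(-1) mod 11 = 2

j = 2 (mod 11)


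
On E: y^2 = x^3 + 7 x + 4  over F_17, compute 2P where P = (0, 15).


Doubling: s = (3 x1^2 + a) / (2 y1)
s = (3*0^2 + 7) / (2*15) mod 17 = 11
x3 = s^2 - 2 x1 mod 17 = 11^2 - 2*0 = 2
y3 = s (x1 - x3) - y1 mod 17 = 11 * (0 - 2) - 15 = 14

2P = (2, 14)


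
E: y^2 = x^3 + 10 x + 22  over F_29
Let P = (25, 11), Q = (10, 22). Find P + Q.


P != Q, so use the chord formula.
s = (y2 - y1) / (x2 - x1) = (11) / (14) mod 29 = 7
x3 = s^2 - x1 - x2 mod 29 = 7^2 - 25 - 10 = 14
y3 = s (x1 - x3) - y1 mod 29 = 7 * (25 - 14) - 11 = 8

P + Q = (14, 8)


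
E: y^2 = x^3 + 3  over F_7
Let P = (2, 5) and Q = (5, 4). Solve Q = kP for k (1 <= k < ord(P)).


Enumerate multiples of P until we hit Q = (5, 4):
  1P = (2, 5)
  2P = (5, 4)
Match found at i = 2.

k = 2


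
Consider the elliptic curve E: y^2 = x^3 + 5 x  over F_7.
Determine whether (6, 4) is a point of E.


Check whether y^2 = x^3 + 5 x + 0 (mod 7) for (x, y) = (6, 4).
LHS: y^2 = 4^2 mod 7 = 2
RHS: x^3 + 5 x + 0 = 6^3 + 5*6 + 0 mod 7 = 1
LHS != RHS

No, not on the curve


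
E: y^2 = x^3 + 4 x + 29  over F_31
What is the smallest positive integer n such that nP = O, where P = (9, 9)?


Compute successive multiples of P until we hit O:
  1P = (9, 9)
  2P = (2, 13)
  3P = (14, 16)
  4P = (5, 9)
  5P = (17, 22)
  6P = (12, 21)
  7P = (26, 16)
  8P = (4, 4)
  ... (continuing to 29P)
  29P = O

ord(P) = 29


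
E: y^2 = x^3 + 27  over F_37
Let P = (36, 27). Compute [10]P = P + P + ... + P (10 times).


k = 10 = 1010_2 (binary, LSB first: 0101)
Double-and-add from P = (36, 27):
  bit 0 = 0: acc unchanged = O
  bit 1 = 1: acc = O + (6, 24) = (6, 24)
  bit 2 = 0: acc unchanged = (6, 24)
  bit 3 = 1: acc = (6, 24) + (0, 29) = (6, 13)

10P = (6, 13)


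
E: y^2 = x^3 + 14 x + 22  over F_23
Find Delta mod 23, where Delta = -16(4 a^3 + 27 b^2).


4 a^3 + 27 b^2 = 4*14^3 + 27*22^2 = 10976 + 13068 = 24044
Delta = -16 * (24044) = -384704
Delta mod 23 = 17

Delta = 17 (mod 23)


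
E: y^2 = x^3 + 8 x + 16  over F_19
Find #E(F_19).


For each x in F_19, count y with y^2 = x^3 + 8 x + 16 mod 19:
  x = 0: RHS = 16, y in [4, 15]  -> 2 point(s)
  x = 1: RHS = 6, y in [5, 14]  -> 2 point(s)
  x = 4: RHS = 17, y in [6, 13]  -> 2 point(s)
  x = 7: RHS = 16, y in [4, 15]  -> 2 point(s)
  x = 9: RHS = 0, y in [0]  -> 1 point(s)
  x = 12: RHS = 16, y in [4, 15]  -> 2 point(s)
  x = 17: RHS = 11, y in [7, 12]  -> 2 point(s)
  x = 18: RHS = 7, y in [8, 11]  -> 2 point(s)
Affine points: 15. Add the point at infinity: total = 16.

#E(F_19) = 16


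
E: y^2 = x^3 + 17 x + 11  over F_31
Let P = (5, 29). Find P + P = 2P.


Doubling: s = (3 x1^2 + a) / (2 y1)
s = (3*5^2 + 17) / (2*29) mod 31 = 8
x3 = s^2 - 2 x1 mod 31 = 8^2 - 2*5 = 23
y3 = s (x1 - x3) - y1 mod 31 = 8 * (5 - 23) - 29 = 13

2P = (23, 13)


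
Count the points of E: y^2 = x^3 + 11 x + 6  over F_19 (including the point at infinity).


For each x in F_19, count y with y^2 = x^3 + 11 x + 6 mod 19:
  x = 0: RHS = 6, y in [5, 14]  -> 2 point(s)
  x = 2: RHS = 17, y in [6, 13]  -> 2 point(s)
  x = 3: RHS = 9, y in [3, 16]  -> 2 point(s)
  x = 4: RHS = 0, y in [0]  -> 1 point(s)
  x = 8: RHS = 17, y in [6, 13]  -> 2 point(s)
  x = 9: RHS = 17, y in [6, 13]  -> 2 point(s)
  x = 12: RHS = 4, y in [2, 17]  -> 2 point(s)
  x = 13: RHS = 9, y in [3, 16]  -> 2 point(s)
  x = 14: RHS = 16, y in [4, 15]  -> 2 point(s)
Affine points: 17. Add the point at infinity: total = 18.

#E(F_19) = 18


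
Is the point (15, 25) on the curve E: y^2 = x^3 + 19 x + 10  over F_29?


Check whether y^2 = x^3 + 19 x + 10 (mod 29) for (x, y) = (15, 25).
LHS: y^2 = 25^2 mod 29 = 16
RHS: x^3 + 19 x + 10 = 15^3 + 19*15 + 10 mod 29 = 16
LHS = RHS

Yes, on the curve


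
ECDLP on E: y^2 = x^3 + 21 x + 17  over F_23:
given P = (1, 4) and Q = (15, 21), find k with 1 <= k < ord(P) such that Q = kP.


Enumerate multiples of P until we hit Q = (15, 21):
  1P = (1, 4)
  2P = (7, 1)
  3P = (21, 6)
  4P = (4, 21)
  5P = (22, 15)
  6P = (13, 16)
  7P = (10, 10)
  8P = (15, 2)
  9P = (15, 21)
Match found at i = 9.

k = 9


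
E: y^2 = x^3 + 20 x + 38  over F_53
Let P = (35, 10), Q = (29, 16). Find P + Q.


P != Q, so use the chord formula.
s = (y2 - y1) / (x2 - x1) = (6) / (47) mod 53 = 52
x3 = s^2 - x1 - x2 mod 53 = 52^2 - 35 - 29 = 43
y3 = s (x1 - x3) - y1 mod 53 = 52 * (35 - 43) - 10 = 51

P + Q = (43, 51)


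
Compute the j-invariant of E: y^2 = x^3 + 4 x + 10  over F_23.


Delta = -16(4 a^3 + 27 b^2) mod 23 = 15
-1728 * (4 a)^3 = -1728 * (4*4)^3 mod 23 = 17
j = 17 * 15^(-1) mod 23 = 18

j = 18 (mod 23)


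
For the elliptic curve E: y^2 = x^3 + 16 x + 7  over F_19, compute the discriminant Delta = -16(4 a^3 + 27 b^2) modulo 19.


4 a^3 + 27 b^2 = 4*16^3 + 27*7^2 = 16384 + 1323 = 17707
Delta = -16 * (17707) = -283312
Delta mod 19 = 16

Delta = 16 (mod 19)


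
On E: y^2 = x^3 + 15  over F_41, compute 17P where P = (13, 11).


k = 17 = 10001_2 (binary, LSB first: 10001)
Double-and-add from P = (13, 11):
  bit 0 = 1: acc = O + (13, 11) = (13, 11)
  bit 1 = 0: acc unchanged = (13, 11)
  bit 2 = 0: acc unchanged = (13, 11)
  bit 3 = 0: acc unchanged = (13, 11)
  bit 4 = 1: acc = (13, 11) + (1, 37) = (26, 24)

17P = (26, 24)


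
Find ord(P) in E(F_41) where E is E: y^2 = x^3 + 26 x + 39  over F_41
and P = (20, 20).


Compute successive multiples of P until we hit O:
  1P = (20, 20)
  2P = (17, 33)
  3P = (0, 30)
  4P = (11, 37)
  5P = (8, 12)
  6P = (18, 36)
  7P = (26, 28)
  8P = (15, 14)
  ... (continuing to 27P)
  27P = O

ord(P) = 27


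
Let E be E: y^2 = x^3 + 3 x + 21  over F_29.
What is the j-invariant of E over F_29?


Delta = -16(4 a^3 + 27 b^2) mod 29 = 1
-1728 * (4 a)^3 = -1728 * (4*3)^3 mod 29 = 1
j = 1 * 1^(-1) mod 29 = 1

j = 1 (mod 29)


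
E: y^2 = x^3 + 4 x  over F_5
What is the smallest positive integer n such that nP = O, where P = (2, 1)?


Compute successive multiples of P until we hit O:
  1P = (2, 1)
  2P = (0, 0)
  3P = (2, 4)
  4P = O

ord(P) = 4


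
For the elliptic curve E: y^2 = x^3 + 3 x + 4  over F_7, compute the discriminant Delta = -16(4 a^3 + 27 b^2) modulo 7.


4 a^3 + 27 b^2 = 4*3^3 + 27*4^2 = 108 + 432 = 540
Delta = -16 * (540) = -8640
Delta mod 7 = 5

Delta = 5 (mod 7)


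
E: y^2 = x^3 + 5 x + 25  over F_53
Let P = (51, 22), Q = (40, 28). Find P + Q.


P != Q, so use the chord formula.
s = (y2 - y1) / (x2 - x1) = (6) / (42) mod 53 = 38
x3 = s^2 - x1 - x2 mod 53 = 38^2 - 51 - 40 = 28
y3 = s (x1 - x3) - y1 mod 53 = 38 * (51 - 28) - 22 = 4

P + Q = (28, 4)


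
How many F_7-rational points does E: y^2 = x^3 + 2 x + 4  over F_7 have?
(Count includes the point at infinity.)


For each x in F_7, count y with y^2 = x^3 + 2 x + 4 mod 7:
  x = 0: RHS = 4, y in [2, 5]  -> 2 point(s)
  x = 1: RHS = 0, y in [0]  -> 1 point(s)
  x = 2: RHS = 2, y in [3, 4]  -> 2 point(s)
  x = 3: RHS = 2, y in [3, 4]  -> 2 point(s)
  x = 6: RHS = 1, y in [1, 6]  -> 2 point(s)
Affine points: 9. Add the point at infinity: total = 10.

#E(F_7) = 10


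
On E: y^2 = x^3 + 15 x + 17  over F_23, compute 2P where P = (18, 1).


Doubling: s = (3 x1^2 + a) / (2 y1)
s = (3*18^2 + 15) / (2*1) mod 23 = 22
x3 = s^2 - 2 x1 mod 23 = 22^2 - 2*18 = 11
y3 = s (x1 - x3) - y1 mod 23 = 22 * (18 - 11) - 1 = 15

2P = (11, 15)


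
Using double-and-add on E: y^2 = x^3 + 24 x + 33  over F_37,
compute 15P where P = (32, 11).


k = 15 = 1111_2 (binary, LSB first: 1111)
Double-and-add from P = (32, 11):
  bit 0 = 1: acc = O + (32, 11) = (32, 11)
  bit 1 = 1: acc = (32, 11) + (21, 20) = (18, 28)
  bit 2 = 1: acc = (18, 28) + (20, 22) = (8, 16)
  bit 3 = 1: acc = (8, 16) + (7, 10) = (21, 17)

15P = (21, 17)


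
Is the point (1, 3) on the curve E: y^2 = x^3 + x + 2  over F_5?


Check whether y^2 = x^3 + 1 x + 2 (mod 5) for (x, y) = (1, 3).
LHS: y^2 = 3^2 mod 5 = 4
RHS: x^3 + 1 x + 2 = 1^3 + 1*1 + 2 mod 5 = 4
LHS = RHS

Yes, on the curve


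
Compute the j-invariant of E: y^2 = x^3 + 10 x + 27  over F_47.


Delta = -16(4 a^3 + 27 b^2) mod 47 = 33
-1728 * (4 a)^3 = -1728 * (4*10)^3 mod 47 = 34
j = 34 * 33^(-1) mod 47 = 11

j = 11 (mod 47)


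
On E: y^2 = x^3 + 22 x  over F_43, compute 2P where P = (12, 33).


Doubling: s = (3 x1^2 + a) / (2 y1)
s = (3*12^2 + 22) / (2*33) mod 43 = 16
x3 = s^2 - 2 x1 mod 43 = 16^2 - 2*12 = 17
y3 = s (x1 - x3) - y1 mod 43 = 16 * (12 - 17) - 33 = 16

2P = (17, 16)


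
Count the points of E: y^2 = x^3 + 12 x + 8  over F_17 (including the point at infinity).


For each x in F_17, count y with y^2 = x^3 + 12 x + 8 mod 17:
  x = 0: RHS = 8, y in [5, 12]  -> 2 point(s)
  x = 1: RHS = 4, y in [2, 15]  -> 2 point(s)
  x = 4: RHS = 1, y in [1, 16]  -> 2 point(s)
  x = 8: RHS = 4, y in [2, 15]  -> 2 point(s)
  x = 11: RHS = 9, y in [3, 14]  -> 2 point(s)
  x = 13: RHS = 15, y in [7, 10]  -> 2 point(s)
  x = 14: RHS = 13, y in [8, 9]  -> 2 point(s)
Affine points: 14. Add the point at infinity: total = 15.

#E(F_17) = 15


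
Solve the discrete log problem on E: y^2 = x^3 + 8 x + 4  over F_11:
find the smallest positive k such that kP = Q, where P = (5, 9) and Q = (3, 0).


Enumerate multiples of P until we hit Q = (3, 0):
  1P = (5, 9)
  2P = (6, 9)
  3P = (0, 2)
  4P = (4, 10)
  5P = (3, 0)
Match found at i = 5.

k = 5


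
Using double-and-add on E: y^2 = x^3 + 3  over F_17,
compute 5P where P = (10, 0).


k = 5 = 101_2 (binary, LSB first: 101)
Double-and-add from P = (10, 0):
  bit 0 = 1: acc = O + (10, 0) = (10, 0)
  bit 1 = 0: acc unchanged = (10, 0)
  bit 2 = 1: acc = (10, 0) + O = (10, 0)

5P = (10, 0)


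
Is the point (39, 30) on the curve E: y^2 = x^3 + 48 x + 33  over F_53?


Check whether y^2 = x^3 + 48 x + 33 (mod 53) for (x, y) = (39, 30).
LHS: y^2 = 30^2 mod 53 = 52
RHS: x^3 + 48 x + 33 = 39^3 + 48*39 + 33 mod 53 = 9
LHS != RHS

No, not on the curve


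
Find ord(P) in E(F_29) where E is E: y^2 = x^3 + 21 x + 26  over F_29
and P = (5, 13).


Compute successive multiples of P until we hit O:
  1P = (5, 13)
  2P = (28, 27)
  3P = (24, 12)
  4P = (9, 4)
  5P = (11, 15)
  6P = (26, 9)
  7P = (20, 23)
  8P = (27, 11)
  ... (continuing to 18P)
  18P = O

ord(P) = 18


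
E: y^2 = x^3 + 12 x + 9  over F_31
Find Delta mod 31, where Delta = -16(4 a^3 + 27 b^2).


4 a^3 + 27 b^2 = 4*12^3 + 27*9^2 = 6912 + 2187 = 9099
Delta = -16 * (9099) = -145584
Delta mod 31 = 23

Delta = 23 (mod 31)


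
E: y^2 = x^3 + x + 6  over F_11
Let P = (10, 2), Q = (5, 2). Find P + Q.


P != Q, so use the chord formula.
s = (y2 - y1) / (x2 - x1) = (0) / (6) mod 11 = 0
x3 = s^2 - x1 - x2 mod 11 = 0^2 - 10 - 5 = 7
y3 = s (x1 - x3) - y1 mod 11 = 0 * (10 - 7) - 2 = 9

P + Q = (7, 9)
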